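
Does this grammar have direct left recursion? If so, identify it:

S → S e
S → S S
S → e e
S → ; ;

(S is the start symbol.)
Yes, S is left-recursive

S → S e: LEFT RECURSIVE (starts with S)
S → S S: LEFT RECURSIVE (starts with S)
S → e e: starts with e
S → ; ;: starts with ';'

The grammar has direct left recursion on: S.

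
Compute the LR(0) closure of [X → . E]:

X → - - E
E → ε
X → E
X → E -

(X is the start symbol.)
Start with: [X → . E]
  [X → . E] has the dot before E: add [E → .]
No further items can be added.

CLOSURE = { [E → .], [X → . E] }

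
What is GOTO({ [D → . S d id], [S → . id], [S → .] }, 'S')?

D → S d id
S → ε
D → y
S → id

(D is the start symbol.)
{ [D → S . d id] }

GOTO(I, 'S') = CLOSURE({ [A → αX.β] : [A → α.Xβ] ∈ I, X = 'S' })

Items with dot before 'S', with the dot advanced:
  [D → . S d id] → [D → S . d id]
Closure adds nothing (no advanced item has the dot before a non-terminal).

GOTO = { [D → S . d id] }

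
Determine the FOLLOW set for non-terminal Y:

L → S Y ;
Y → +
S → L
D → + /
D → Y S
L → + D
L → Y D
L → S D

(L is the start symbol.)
In L → S Y ;: Y is followed by ';', add FIRST(';') \ {ε} = { ';' }
In D → Y S: Y is followed by S, add FIRST(S) \ {ε} = { '+' }
In L → Y D: Y is followed by D, add FIRST(D) \ {ε} = { '+' }

Taking the union: FOLLOW(Y) = { '+', ';' }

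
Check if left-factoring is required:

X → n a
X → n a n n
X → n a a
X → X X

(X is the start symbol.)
Left-factoring is needed when two productions for the same non-terminal
share a common prefix on the right-hand side.

Productions for X:
  X → n a
  X → n a n n
  X → n a a
  X → X X

Found common prefix 'n a' in productions for X

Answer: Yes, X has productions with common prefix 'n a'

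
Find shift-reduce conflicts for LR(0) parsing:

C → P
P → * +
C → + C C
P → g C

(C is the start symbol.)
No shift-reduce conflicts

A shift-reduce conflict occurs when an LR(0) state has both:
  - a complete (reduce) item [A → α .] (dot at the end), and
  - a shift item [B → β . c γ] (dot before a terminal).

Augment with C' → C and build the canonical LR(0) collection (I0 = CLOSURE({[C' → . C]}), then GOTO on every symbol after a dot until no new states appear). It has 10 states:
  I0: { [C → . + C C], [C → . P], [C' → . C], [P → . * +], [P → . g C] }  — shift
  I1: { [P → * . +] }  — shift
  I2: { [C → + . C C], [C → . + C C], [C → . P], [P → . * +], [P → . g C] }  — shift
  I3: { [C' → C .] }  — accept
  I4: { [C → P .] }  — reduce
  I5: { [C → . + C C], [C → . P], [P → . * +], [P → . g C], [P → g . C] }  — shift
  I6: { [P → g C .] }  — reduce
  I7: { [C → + C . C], [C → . + C C], [C → . P], [P → . * +], [P → . g C] }  — shift
  I8: { [C → + C C .] }  — reduce
  I9: { [P → * + .] }  — reduce

No state contains both a complete item and a shift item.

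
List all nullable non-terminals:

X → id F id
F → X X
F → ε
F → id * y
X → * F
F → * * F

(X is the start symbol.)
A non-terminal is nullable if it can derive ε (the empty string): either it has an ε-production, or it has a production whose right-hand side consists entirely of nullable non-terminals.

ε-productions: F → ε
So F is immediately nullable.
No further non-terminal can be added: every production for the remaining non-terminals contains a terminal or a non-nullable non-terminal.
Nullable = { 'F' }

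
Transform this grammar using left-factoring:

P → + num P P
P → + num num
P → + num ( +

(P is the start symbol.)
P → + num P'
P' → P P
P' → num
P' → ( +

Left-factoring transforms A → αβ₁ | αβ₂ into A → αA' and A' → β₁ | β₂
(α is the longest common prefix among the alternatives). Repeat until
no nonterminal has two alternatives with a common prefix.

Round 1: P has alternatives sharing prefix '+ num'. Introduce P': P → + num P'
  Add: P' → P P
  Add: P' → num
  Add: P' → ( +

No remaining common prefixes — done.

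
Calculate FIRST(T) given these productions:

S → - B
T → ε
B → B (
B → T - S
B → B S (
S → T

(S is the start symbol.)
To compute FIRST(T), examine every production with T on the left-hand side, reading each right-hand side left to right until a non-nullable symbol is reached.

From T → ε:
  - ε-production, so ε ∈ FIRST(T)

Collecting: FIRST(T) = { ε }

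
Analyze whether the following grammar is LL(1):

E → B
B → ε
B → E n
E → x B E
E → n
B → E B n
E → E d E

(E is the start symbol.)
No. Predict set conflict for E: { 'x' }

Relevant sets:
  FIRST(B) = { 'd', 'n', 'x', ε }
  FIRST(E) = { 'd', 'n', 'x', ε }
  FOLLOW(E) = { $, 'd', 'n', 'x' }
  FOLLOW(B) = { $, 'd', 'n', 'x' }

For E:
  PREDICT(E → B) = { $, 'd', 'n', 'x' }
  PREDICT(E → x B E) = { 'x' }
  PREDICT(E → n) = { 'n' }
  PREDICT(E → E d E) = { 'd', 'n', 'x' }
For B:
  PREDICT(B → ε) = { $, 'd', 'n', 'x' }
  PREDICT(B → E n) = { 'd', 'n', 'x' }
  PREDICT(B → E B n) = { 'd', 'n', 'x' }

Conflict found: Predict set conflict for E: { 'x' }
The grammar is NOT LL(1).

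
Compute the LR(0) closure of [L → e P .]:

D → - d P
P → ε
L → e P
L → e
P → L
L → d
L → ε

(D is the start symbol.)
{ [L → e P .] }

To compute CLOSURE, for each item [A → α.Bβ] where B is a non-terminal, add [B → .γ] for all productions B → γ; repeat for the newly added items until nothing changes.

Start with: [L → e P .]
The dot is at the end, so nothing is added.

CLOSURE = { [L → e P .] }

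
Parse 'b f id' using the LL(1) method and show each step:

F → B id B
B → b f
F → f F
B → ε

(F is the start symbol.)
Stack is shown with the top on the left.

Stack       Input     Action
----------------------------
F $         b f id $  output F → B id B
B id B $    b f id $  output B → b f
b f id B $  b f id $  match 'b'
f id B $    f id $    match 'f'
id B $      id $      match 'id'
B $         $         output B → ε
$           $         accept

The string is accepted.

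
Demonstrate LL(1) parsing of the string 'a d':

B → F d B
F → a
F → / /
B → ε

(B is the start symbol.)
LL(1) parsing maintains a stack (initially the start symbol over $) and the input. At each step: if the stack top is a terminal, match it against the current input token; if it is a non-terminal N, replace it with the RHS of M[N, lookahead] (the unique production whose predict set contains the lookahead).

Stack is shown with the top on the left.

Stack    Input  Action
----------------------
B $      a d $  output B → F d B
F d B $  a d $  output F → a
a d B $  a d $  match 'a'
d B $    d $    match 'd'
B $      $      output B → ε
$        $      accept

The string is accepted.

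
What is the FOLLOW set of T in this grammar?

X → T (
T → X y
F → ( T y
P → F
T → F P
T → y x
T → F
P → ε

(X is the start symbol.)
In X → T (: T is followed by '(', add FIRST('(') \ {ε} = { '(' }
In F → ( T y: T is followed by y, add FIRST(y) \ {ε} = { 'y' }

Taking the union: FOLLOW(T) = { '(', 'y' }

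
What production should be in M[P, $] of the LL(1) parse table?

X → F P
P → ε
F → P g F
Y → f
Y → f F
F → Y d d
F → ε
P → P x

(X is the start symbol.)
P → ε

To find M[P, $], we find productions for P where $ is in the predict set (PREDICT(N → α) = (FIRST(α) \ {ε}) ∪ (FOLLOW(N) if α ⇒* ε)).

Relevant sets:
  FIRST(P) = { 'x', ε }
  FOLLOW(P) = { $, 'g', 'x' }

P → ε: PREDICT = { $, 'g', 'x' }
  $ is in predict set, so this production goes in M[P, $]
P → P x: PREDICT = { 'x' }

M[P, $] = P → ε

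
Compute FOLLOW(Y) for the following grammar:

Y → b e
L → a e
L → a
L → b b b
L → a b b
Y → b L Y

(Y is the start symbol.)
{ $ }

To compute FOLLOW(Y), find every occurrence of Y on a right-hand side N → α Y β: add FIRST(β) \ {ε}, and if β is empty or nullable also add FOLLOW(N). Iterate to a fixed point.

Y is the start symbol, so $ ∈ FOLLOW(Y).
In Y → b L Y: Y is at the end; this adds FOLLOW(Y) to itself — nothing new

Taking the union: FOLLOW(Y) = { $ }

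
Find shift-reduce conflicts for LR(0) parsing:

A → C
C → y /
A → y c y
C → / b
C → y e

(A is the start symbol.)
Augment with A' → A and build the canonical LR(0) collection (I0 = CLOSURE({[A' → . A]}), then GOTO on every symbol after a dot until no new states appear). It has 10 states:
  I0: { [A → . C], [A → . y c y], [A' → . A], [C → . / b], [C → . y /], [C → . y e] }  — shift
  I1: { [C → / . b] }  — shift
  I2: { [A' → A .] }  — accept
  I3: { [A → C .] }  — reduce
  I4: { [A → y . c y], [C → y . /], [C → y . e] }  — shift
  I5: { [C → y / .] }  — reduce
  I6: { [A → y c . y] }  — shift
  I7: { [C → y e .] }  — reduce
  I8: { [A → y c y .] }  — reduce
  I9: { [C → / b .] }  — reduce

No state contains both a complete item and a shift item.

Answer: No shift-reduce conflicts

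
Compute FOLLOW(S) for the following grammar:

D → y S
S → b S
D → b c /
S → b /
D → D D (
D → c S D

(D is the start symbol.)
To compute FOLLOW(S), find every occurrence of S on a right-hand side N → α S β: add FIRST(β) \ {ε}, and if β is empty or nullable also add FOLLOW(N). Iterate to a fixed point.

In D → y S: S is at the end, add FOLLOW(D)
In S → b S: S is at the end; this adds FOLLOW(S) to itself — nothing new
In D → c S D: S is followed by D, add FIRST(D) \ {ε} = { 'b', 'c', 'y' }

The FOLLOW sets referred to above (computed the same way, to a fixed point):
  FOLLOW(D) = { $, '(', 'b', 'c', 'y' }

Taking the union: FOLLOW(S) = { $, '(', 'b', 'c', 'y' }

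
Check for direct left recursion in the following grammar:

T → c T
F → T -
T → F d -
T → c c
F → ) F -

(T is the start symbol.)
No direct left recursion

Direct left recursion occurs when N → N α for some non-terminal N (the right-hand side begins with the left-hand side itself).

T → c T: starts with c
F → T -: starts with T
T → F d -: starts with F
T → c c: starts with c
F → ) F -: starts with ')'

No direct left recursion found.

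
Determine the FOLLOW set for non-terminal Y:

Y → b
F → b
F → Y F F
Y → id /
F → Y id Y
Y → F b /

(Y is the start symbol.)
To compute FOLLOW(Y), find every occurrence of Y on a right-hand side N → α Y β: add FIRST(β) \ {ε}, and if β is empty or nullable also add FOLLOW(N). Iterate to a fixed point.

Y is the start symbol, so $ ∈ FOLLOW(Y).
In F → Y F F: Y is followed by F F, add FIRST(F F) \ {ε} = { 'b', 'id' }
In F → Y id Y: Y is followed by id Y, add FIRST(id Y) \ {ε} = { 'id' }
In F → Y id Y: Y is at the end, add FOLLOW(F)

The FOLLOW sets referred to above (computed the same way, to a fixed point):
  FOLLOW(F) = { 'b', 'id' }

Taking the union: FOLLOW(Y) = { $, 'b', 'id' }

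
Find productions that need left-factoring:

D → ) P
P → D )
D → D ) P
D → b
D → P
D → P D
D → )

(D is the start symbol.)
Left-factoring is needed when two productions for the same non-terminal
share a common prefix on the right-hand side.

Productions for D:
  D → ) P
  D → D ) P
  D → b
  D → P
  D → P D
  D → )

Found common prefix ')' in productions for D
Found common prefix 'P' in productions for D

Answer: Yes, D has productions with common prefix ')'; D has productions with common prefix 'P'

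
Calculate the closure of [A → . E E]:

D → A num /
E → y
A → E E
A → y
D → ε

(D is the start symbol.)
{ [A → . E E], [E → . y] }

To compute CLOSURE, for each item [A → α.Bβ] where B is a non-terminal, add [B → .γ] for all productions B → γ; repeat for the newly added items until nothing changes.

Start with: [A → . E E]
  [A → . E E] has the dot before E: add [E → . y]
No further items can be added.

CLOSURE = { [A → . E E], [E → . y] }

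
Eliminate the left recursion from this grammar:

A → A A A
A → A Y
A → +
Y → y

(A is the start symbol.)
A → + A'
A' → A A A'
A' → Y A'
A' → ε
Y → y

A is directly left-recursive. The standard transformation for
  A → A α₁ | ... | A α_m | β₁ | ... | β_n
is
  A  → β₁ A' | ... | β_n A'
  A' → α₁ A' | ... | α_m A' | ε

A → + becomes A → + A'
A → A A A becomes A' → A A A'
A → A Y becomes A' → Y A'
Add A' → ε

Productions for other non-terminals are unchanged:
  Y → y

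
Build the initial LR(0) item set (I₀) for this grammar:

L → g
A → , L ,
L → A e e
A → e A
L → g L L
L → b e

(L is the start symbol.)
{ [A → . , L ,], [A → . e A], [L → . A e e], [L → . b e], [L → . g L L], [L → . g], [L' → . L] }

First, augment the grammar with L' → L
I₀ = CLOSURE({ [L' → . L] }):
  [L' → . L] has the dot before L: add [L → . g], [L → . A e e], [L → . g L L], [L → . b e]
  [L → . A e e] has the dot before A: add [A → . , L ,], [A → . e A]
No further items can be added.

I₀ = { [A → . , L ,], [A → . e A], [L → . A e e], [L → . b e], [L → . g L L], [L → . g], [L' → . L] }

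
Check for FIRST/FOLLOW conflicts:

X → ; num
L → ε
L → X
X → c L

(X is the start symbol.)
Nullable non-terminals: L.
FIRST sets used below: FIRST(X) = { ';', 'c' }

L: nullable alternative(s) L → ε; FOLLOW(L) = { $ }
  L → ε: FIRST \ {ε} = { } — this is the only nullable alternative, skip
  L → X: FIRST \ {ε} = { ';', 'c' } — disjoint from FOLLOW(L)

X has no nullable alternative, so no FIRST/FOLLOW check is needed there.

No FIRST/FOLLOW conflicts found.

Answer: No FIRST/FOLLOW conflicts.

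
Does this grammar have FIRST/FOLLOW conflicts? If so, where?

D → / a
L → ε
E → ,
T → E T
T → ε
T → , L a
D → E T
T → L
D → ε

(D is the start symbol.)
Nullable non-terminals: D, L, T.
FIRST sets used below: FIRST(E) = { ',' }, FIRST(L) = { ε }

D: nullable alternative(s) D → ε; FOLLOW(D) = { $ }
  D → / a: FIRST \ {ε} = { '/' } — disjoint from FOLLOW(D)
  D → E T: FIRST \ {ε} = { ',' } — disjoint from FOLLOW(D)
  D → ε: FIRST \ {ε} = { } — this is the only nullable alternative, skip
L has a nullable alternative but only one production, so nothing to check.

T: nullable alternative(s) T → ε, T → L; FOLLOW(T) = { $ }
  T → E T: FIRST \ {ε} = { ',' } — disjoint from FOLLOW(T)
  T → ε: FIRST \ {ε} = { } — disjoint from FOLLOW(T)
  T → , L a: FIRST \ {ε} = { ',' } — disjoint from FOLLOW(T)
  T → L: FIRST \ {ε} = { } — disjoint from FOLLOW(T)

E has no nullable alternative, so no FIRST/FOLLOW check is needed there.

No FIRST/FOLLOW conflicts found.

Answer: No FIRST/FOLLOW conflicts.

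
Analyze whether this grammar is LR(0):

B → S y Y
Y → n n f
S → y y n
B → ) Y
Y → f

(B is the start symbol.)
A grammar is LR(0) if no state in the canonical LR(0) collection has:
  - both a shift item (dot before a terminal) and a complete item (shift-reduce conflict), or
  - two or more complete items (reduce-reduce conflict; the accept item [B' → B .] counts as a complete item here).

Augment with B' → B and build the canonical LR(0) collection (I0 = CLOSURE({[B' → . B]}), then GOTO on every symbol after a dot until no new states appear). It has 14 states:
  I0: { [B → . ) Y], [B → . S y Y], [B' → . B], [S → . y y n] }  — shift
  I1: { [B → ) . Y], [Y → . f], [Y → . n n f] }  — shift
  I2: { [B' → B .] }  — accept
  I3: { [B → S . y Y] }  — shift
  I4: { [S → y . y n] }  — shift
  I5: { [S → y y . n] }  — shift
  I6: { [S → y y n .] }  — reduce
  I7: { [B → S y . Y], [Y → . f], [Y → . n n f] }  — shift
  I8: { [B → S y Y .] }  — reduce
  I9: { [Y → f .] }  — reduce
  I10: { [Y → n . n f] }  — shift
  I11: { [Y → n n . f] }  — shift
  I12: { [Y → n n f .] }  — reduce
  I13: { [B → ) Y .] }  — reduce

Every state is either a pure shift/goto state or contains exactly one complete item and nothing to shift — no conflicts. The grammar is LR(0).

Answer: Yes, the grammar is LR(0)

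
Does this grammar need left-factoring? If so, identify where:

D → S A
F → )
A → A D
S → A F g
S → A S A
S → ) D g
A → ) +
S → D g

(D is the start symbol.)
Left-factoring is needed when two productions for the same non-terminal
share a common prefix on the right-hand side.

Productions for A:
  A → A D
  A → ) +
Productions for S:
  S → A F g
  S → A S A
  S → ) D g
  S → D g

Found common prefix 'A' in productions for S

Answer: Yes, S has productions with common prefix 'A'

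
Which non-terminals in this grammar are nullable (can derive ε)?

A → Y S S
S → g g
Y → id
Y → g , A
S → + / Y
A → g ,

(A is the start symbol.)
None

A non-terminal is nullable if it can derive ε (the empty string): either it has an ε-production, or it has a production whose right-hand side consists entirely of nullable non-terminals.

There are no ε-productions, so no non-terminal can derive ε.
No non-terminals are nullable.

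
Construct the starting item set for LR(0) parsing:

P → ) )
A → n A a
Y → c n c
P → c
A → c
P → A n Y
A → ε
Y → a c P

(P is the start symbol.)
First, augment the grammar with P' → P
I₀ = CLOSURE({ [P' → . P] }):
  [P' → . P] has the dot before P: add [P → . ) )], [P → . c], [P → . A n Y]
  [P → . A n Y] has the dot before A: add [A → . n A a], [A → . c], [A → .]
No further items can be added.

I₀ = { [A → . c], [A → . n A a], [A → .], [P → . ) )], [P → . A n Y], [P → . c], [P' → . P] }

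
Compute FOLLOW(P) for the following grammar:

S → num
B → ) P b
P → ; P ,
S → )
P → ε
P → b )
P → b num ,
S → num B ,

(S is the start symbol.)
{ ',', 'b' }

In B → ) P b: P is followed by b, add FIRST(b) \ {ε} = { 'b' }
In P → ; P ,: P is followed by ',', add FIRST(',') \ {ε} = { ',' }

Taking the union: FOLLOW(P) = { ',', 'b' }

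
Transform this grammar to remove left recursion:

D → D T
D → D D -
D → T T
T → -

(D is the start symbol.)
D → T T D'
D' → T D'
D' → D - D'
D' → ε
T → -

D is directly left-recursive. The standard transformation for
  A → A α₁ | ... | A α_m | β₁ | ... | β_n
is
  A  → β₁ A' | ... | β_n A'
  A' → α₁ A' | ... | α_m A' | ε

D → T T becomes D → T T D'
D → D T becomes D' → T D'
D → D D - becomes D' → D - D'
Add D' → ε

Productions for other non-terminals are unchanged:
  T → -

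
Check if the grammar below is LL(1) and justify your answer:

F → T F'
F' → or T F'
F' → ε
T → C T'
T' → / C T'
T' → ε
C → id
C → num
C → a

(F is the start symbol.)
Yes, the grammar is LL(1).

Relevant sets:
  FOLLOW(F') = { $ }
  FOLLOW(T') = { $, 'or' }

For F':
  PREDICT(F' → or T F') = { 'or' }
  PREDICT(F' → ε) = { $ }
For T':
  PREDICT(T' → '/' C T') = { '/' }
  PREDICT(T' → ε) = { $, 'or' }
For C:
  PREDICT(C → id) = { 'id' }
  PREDICT(C → num) = { 'num' }
  PREDICT(C → a) = { 'a' }
F, T have a single production, so nothing to check there.

All predict sets are disjoint. The grammar IS LL(1).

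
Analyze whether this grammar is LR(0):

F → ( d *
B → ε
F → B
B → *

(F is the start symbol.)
Augment with F' → F and build the canonical LR(0) collection (I0 = CLOSURE({[F' → . F]}), then GOTO on every symbol after a dot until no new states appear). It has 7 states:
  I0: { [B → . *], [B → .], [F → . ( d *], [F → . B], [F' → . F] }  — shift, reduce
  I1: { [F → ( . d *] }  — shift
  I2: { [B → * .] }  — reduce
  I3: { [F → B .] }  — reduce
  I4: { [F' → F .] }  — accept
  I5: { [F → ( d . *] }  — shift
  I6: { [F → ( d * .] }  — reduce

Conflict in state I0:
  Shift-reduce conflict between [B → .] and [B → . *]
So the grammar is NOT LR(0).

Answer: No. Shift-reduce conflict between [B → .] and [B → . *]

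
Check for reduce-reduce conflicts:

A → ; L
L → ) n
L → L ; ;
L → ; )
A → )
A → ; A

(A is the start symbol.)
Yes — I10: [A → ) .] vs [L → ; ) .]

Augment with A' → A and build the canonical LR(0) collection (I0 = CLOSURE({[A' → . A]}), then GOTO on every symbol after a dot until no new states appear). It has 12 states:
  I0: { [A → . )], [A → . ; A], [A → . ; L], [A' → . A] }  — shift
  I1: { [A → ) .] }  — reduce
  I2: { [A → . )], [A → . ; A], [A → . ; L], [A → ; . A], [A → ; . L], [L → . ) n], [L → . ; )], [L → . L ; ;] }  — shift
  I3: { [A' → A .] }  — accept
  I4: { [A → ) .], [L → ) . n] }  — shift, reduce
  I5: { [A → . )], [A → . ; A], [A → . ; L], [A → ; . A], [A → ; . L], [L → . ) n], [L → . ; )], [L → . L ; ;], [L → ; . )] }  — shift
  I6: { [A → ; A .] }  — reduce
  I7: { [A → ; L .], [L → L . ; ;] }  — shift, reduce
  I8: { [L → L ; . ;] }  — shift
  I9: { [L → L ; ; .] }  — reduce
  I10: { [A → ) .], [L → ) . n], [L → ; ) .] }  — shift, 2 reduces
  I11: { [L → ) n .] }  — reduce

I10 contains complete items [A → ) .], [L → ; ) .] — reduce-reduce conflict.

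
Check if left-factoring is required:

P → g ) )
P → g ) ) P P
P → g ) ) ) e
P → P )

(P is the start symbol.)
Yes, P has productions with common prefix 'g ) )'

Left-factoring is needed when two productions for the same non-terminal
share a common prefix on the right-hand side.

Productions for P:
  P → g ) )
  P → g ) ) P P
  P → g ) ) ) e
  P → P )

Found common prefix 'g ) )' in productions for P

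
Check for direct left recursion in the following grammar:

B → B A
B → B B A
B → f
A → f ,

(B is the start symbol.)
B → B A: LEFT RECURSIVE (starts with B)
B → B B A: LEFT RECURSIVE (starts with B)
B → f: starts with f
A → f ,: starts with f

The grammar has direct left recursion on: B.

Answer: Yes, B is left-recursive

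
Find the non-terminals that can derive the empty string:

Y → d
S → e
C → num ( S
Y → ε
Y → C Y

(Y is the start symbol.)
A non-terminal is nullable if it can derive ε (the empty string): either it has an ε-production, or it has a production whose right-hand side consists entirely of nullable non-terminals.

ε-productions: Y → ε
So Y is immediately nullable.
No further non-terminal can be added: every production for the remaining non-terminals contains a terminal or a non-nullable non-terminal.
Nullable = { 'Y' }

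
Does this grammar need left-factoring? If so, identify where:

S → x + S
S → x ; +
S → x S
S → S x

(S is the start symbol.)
Yes, S has productions with common prefix 'x'

Left-factoring is needed when two productions for the same non-terminal
share a common prefix on the right-hand side.

Productions for S:
  S → x + S
  S → x ; +
  S → x S
  S → S x

Found common prefix 'x' in productions for S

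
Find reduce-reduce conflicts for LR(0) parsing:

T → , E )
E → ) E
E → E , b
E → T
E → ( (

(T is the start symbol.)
Augment with T' → T and build the canonical LR(0) collection (I0 = CLOSURE({[T' → . T]}), then GOTO on every symbol after a dot until no new states appear). It has 12 states:
  I0: { [T → . , E )], [T' → . T] }  — shift
  I1: { [E → . ( (], [E → . ) E], [E → . E , b], [E → . T], [T → , . E )], [T → . , E )] }  — shift
  I2: { [T' → T .] }  — accept
  I3: { [E → ( . (] }  — shift
  I4: { [E → ) . E], [E → . ( (], [E → . ) E], [E → . E , b], [E → . T], [T → . , E )] }  — shift
  I5: { [E → E . , b], [T → , E . )] }  — shift
  I6: { [E → T .] }  — reduce
  I7: { [T → , E ) .] }  — reduce
  I8: { [E → E , . b] }  — shift
  I9: { [E → E , b .] }  — reduce
  I10: { [E → ) E .], [E → E . , b] }  — shift, reduce
  I11: { [E → ( ( .] }  — reduce

No state contains more than one complete item.

Answer: No reduce-reduce conflicts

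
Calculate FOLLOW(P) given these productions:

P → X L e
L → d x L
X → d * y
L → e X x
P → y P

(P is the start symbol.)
{ $ }

P is the start symbol, so $ ∈ FOLLOW(P).
In P → y P: P is at the end; this adds FOLLOW(P) to itself — nothing new

Taking the union: FOLLOW(P) = { $ }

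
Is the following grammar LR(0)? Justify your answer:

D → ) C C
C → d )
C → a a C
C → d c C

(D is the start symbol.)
Augment with D' → D and build the canonical LR(0) collection (I0 = CLOSURE({[D' → . D]}), then GOTO on every symbol after a dot until no new states appear). It has 12 states:
  I0: { [D → . ) C C], [D' → . D] }  — shift
  I1: { [C → . a a C], [C → . d )], [C → . d c C], [D → ) . C C] }  — shift
  I2: { [D' → D .] }  — accept
  I3: { [C → . a a C], [C → . d )], [C → . d c C], [D → ) C . C] }  — shift
  I4: { [C → a . a C] }  — shift
  I5: { [C → d . )], [C → d . c C] }  — shift
  I6: { [C → d ) .] }  — reduce
  I7: { [C → . a a C], [C → . d )], [C → . d c C], [C → d c . C] }  — shift
  I8: { [C → d c C .] }  — reduce
  I9: { [C → . a a C], [C → . d )], [C → . d c C], [C → a a . C] }  — shift
  I10: { [C → a a C .] }  — reduce
  I11: { [D → ) C C .] }  — reduce

Every state is either a pure shift/goto state or contains exactly one complete item and nothing to shift — no conflicts. The grammar is LR(0).

Answer: Yes, the grammar is LR(0)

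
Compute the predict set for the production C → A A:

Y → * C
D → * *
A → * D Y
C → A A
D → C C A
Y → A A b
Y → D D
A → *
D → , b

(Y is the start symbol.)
{ '*' }

PREDICT(C → A A) = (FIRST(RHS) \ {ε}) ∪ (FOLLOW(C) if ε ∈ FIRST(RHS), i.e. RHS ⇒* ε)
FIRST(A) = { '*' }
FIRST(A A) = { '*' }
ε ∉ FIRST(A A), so FOLLOW(C) is not added.
PREDICT(C → A A) = { '*' }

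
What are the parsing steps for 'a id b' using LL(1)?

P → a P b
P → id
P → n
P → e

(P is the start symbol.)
Stack is shown with the top on the left.

Stack    Input     Action
-------------------------
P $      a id b $  output P → a P b
a P b $  a id b $  match 'a'
P b $    id b $    output P → id
id b $   id b $    match 'id'
b $      b $       match 'b'
$        $         accept

The string is accepted.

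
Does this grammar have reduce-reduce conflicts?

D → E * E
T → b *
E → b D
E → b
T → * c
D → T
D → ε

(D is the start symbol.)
Augment with D' → D and build the canonical LR(0) collection (I0 = CLOSURE({[D' → . D]}), then GOTO on every symbol after a dot until no new states appear). It has 12 states:
  I0: { [D → . E * E], [D → . T], [D → .], [D' → . D], [E → . b D], [E → . b], [T → . * c], [T → . b *] }  — shift, reduce
  I1: { [T → * . c] }  — shift
  I2: { [D' → D .] }  — accept
  I3: { [D → E . * E] }  — shift
  I4: { [D → T .] }  — reduce
  I5: { [D → . E * E], [D → . T], [D → .], [E → . b D], [E → . b], [E → b . D], [E → b .], [T → . * c], [T → . b *], [T → b . *] }  — shift, 2 reduces
  I6: { [T → * . c], [T → b * .] }  — shift, reduce
  I7: { [E → b D .] }  — reduce
  I8: { [T → * c .] }  — reduce
  I9: { [D → E * . E], [E → . b D], [E → . b] }  — shift
  I10: { [D → E * E .] }  — reduce
  I11: { [D → . E * E], [D → . T], [D → .], [E → . b D], [E → . b], [E → b . D], [E → b .], [T → . * c], [T → . b *] }  — shift, 2 reduces

I5 contains complete items [D → .], [E → b .] — reduce-reduce conflict.
I11 contains complete items [D → .], [E → b .] — reduce-reduce conflict.

Answer: Yes — I5: [D → .] vs [E → b .]; I11: [D → .] vs [E → b .]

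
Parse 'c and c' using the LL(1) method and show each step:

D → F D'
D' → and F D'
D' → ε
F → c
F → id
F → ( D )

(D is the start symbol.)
Stack is shown with the top on the left.

Stack       Input      Action
-----------------------------
D $         c and c $  output D → F D'
F D' $      c and c $  output F → c
c D' $      c and c $  match 'c'
D' $        and c $    output D' → and F D'
and F D' $  and c $    match 'and'
F D' $      c $        output F → c
c D' $      c $        match 'c'
D' $        $          output D' → ε
$           $          accept

The string is accepted.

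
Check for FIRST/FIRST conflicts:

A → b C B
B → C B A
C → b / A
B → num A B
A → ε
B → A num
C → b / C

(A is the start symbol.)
Yes. B → C B A / B → A num on { 'b' }; B → num A B / B → A num on { 'num' }; C → b '/' A / C → b '/' C on { 'b' }

A FIRST/FIRST conflict occurs when two productions N → α and N → β for the same non-terminal have FIRST(α) ∩ FIRST(β) ≠ ∅ (with ε ∈ FIRST of a nullable right-hand side, so two nullable alternatives also conflict).

FIRST sets of the non-terminals at (or reachable through a nullable prefix from) the front of some alternative:
  FIRST(C) = { 'b' }
  FIRST(A) = { 'b', ε }

Productions for A:
  A → b C B: FIRST = { 'b' }
  A → ε: FIRST = { ε }
Productions for B:
  B → C B A: FIRST = { 'b' }
  B → num A B: FIRST = { 'num' }
  B → A num: FIRST = { 'b', 'num' }
Productions for C:
  C → b / A: FIRST = { 'b' }
  C → b / C: FIRST = { 'b' }

Conflict for B: B → C B A and B → A num
  Overlap: { 'b' }
Conflict for B: B → num A B and B → A num
  Overlap: { 'num' }
Conflict for C: C → b / A and C → b / C
  Overlap: { 'b' }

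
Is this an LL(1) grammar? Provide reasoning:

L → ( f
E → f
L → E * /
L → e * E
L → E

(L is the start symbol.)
No. Predict set conflict for L: { 'f' }

A grammar is LL(1) if for each non-terminal N with multiple productions, the predict sets of those productions are pairwise disjoint, where PREDICT(N → α) = (FIRST(α) \ {ε}) ∪ (FOLLOW(N) if α ⇒* ε).

Relevant sets:
  FIRST(E) = { 'f' }

For L:
  PREDICT(L → '(' f) = { '(' }
  PREDICT(L → E '*' '/') = { 'f' }
  PREDICT(L → e '*' E) = { 'e' }
  PREDICT(L → E) = { 'f' }
E has a single production, so nothing to check there.

Conflict found: Predict set conflict for L: { 'f' }
The grammar is NOT LL(1).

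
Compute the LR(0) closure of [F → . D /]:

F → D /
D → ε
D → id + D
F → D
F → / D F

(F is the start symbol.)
{ [D → . id + D], [D → .], [F → . D /] }

Start with: [F → . D /]
  [F → . D /] has the dot before D: add [D → .], [D → . id + D]
No further items can be added.

CLOSURE = { [D → . id + D], [D → .], [F → . D /] }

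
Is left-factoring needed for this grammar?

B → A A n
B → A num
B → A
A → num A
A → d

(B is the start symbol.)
Left-factoring is needed when two productions for the same non-terminal
share a common prefix on the right-hand side.

Productions for B:
  B → A A n
  B → A num
  B → A
Productions for A:
  A → num A
  A → d

Found common prefix 'A' in productions for B

Answer: Yes, B has productions with common prefix 'A'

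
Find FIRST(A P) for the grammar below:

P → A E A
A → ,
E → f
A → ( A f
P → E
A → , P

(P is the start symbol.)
{ '(', ',' }

FIRST sets of the non-terminals involved (from the grammar, by fixed-point iteration):
  FIRST(A) = { '(', ',' }

To compute FIRST(A P), process the symbols left to right:
Symbol A is a non-terminal. Add FIRST(A) \ {ε} = { '(', ',' }
A is not nullable (ε ∉ FIRST(A)), so stop here.
FIRST(A P) = { '(', ',' }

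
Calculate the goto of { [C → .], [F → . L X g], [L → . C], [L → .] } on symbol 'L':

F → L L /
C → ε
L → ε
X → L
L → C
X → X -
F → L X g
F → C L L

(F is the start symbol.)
{ [C → .], [F → L . X g], [L → . C], [L → .], [X → . L], [X → . X -] }

GOTO(I, 'L') = CLOSURE({ [A → αX.β] : [A → α.Xβ] ∈ I, X = 'L' })

Items with dot before 'L', with the dot advanced:
  [F → . L X g] → [F → L . X g]
Closure of the advanced items:
  [F → L . X g] has the dot before X: add [X → . L], [X → . X -]
  [X → . L] has the dot before L: add [L → .], [L → . C]
  [L → . C] has the dot before C: add [C → .]

GOTO = { [C → .], [F → L . X g], [L → . C], [L → .], [X → . L], [X → . X -] }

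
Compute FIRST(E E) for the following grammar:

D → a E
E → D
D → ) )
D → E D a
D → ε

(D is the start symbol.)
FIRST sets of the non-terminals involved (from the grammar, by fixed-point iteration):
  FIRST(E) = { ')', 'a', ε }

To compute FIRST(E E), process the symbols left to right:
Symbol E is a non-terminal. Add FIRST(E) \ {ε} = { ')', 'a' }
E is nullable (ε ∈ FIRST(E)), continue to the next symbol.
Symbol E is a non-terminal. Add FIRST(E) \ {ε} = { ')', 'a' }
E is nullable (ε ∈ FIRST(E)), continue to the next symbol.
All symbols are nullable, so ε is in the result.
FIRST(E E) = { ')', 'a', ε }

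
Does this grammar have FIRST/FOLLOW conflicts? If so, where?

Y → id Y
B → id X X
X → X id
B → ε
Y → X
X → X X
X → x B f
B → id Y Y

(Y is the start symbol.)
Nullable non-terminals: B.

B: nullable alternative(s) B → ε; FOLLOW(B) = { 'f' }
  B → id X X: FIRST \ {ε} = { 'id' } — disjoint from FOLLOW(B)
  B → ε: FIRST \ {ε} = { } — this is the only nullable alternative, skip
  B → id Y Y: FIRST \ {ε} = { 'id' } — disjoint from FOLLOW(B)

X, Y have no nullable alternative, so no FIRST/FOLLOW check is needed there.

No FIRST/FOLLOW conflicts found.

Answer: No FIRST/FOLLOW conflicts.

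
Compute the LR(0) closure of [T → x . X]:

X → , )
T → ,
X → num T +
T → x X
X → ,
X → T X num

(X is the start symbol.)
Start with: [T → x . X]
  [T → x . X] has the dot before X: add [X → . , )], [X → . num T +], [X → . ,], [X → . T X num]
  [X → . T X num] has the dot before T: add [T → . ,], [T → . x X]
No further items can be added.

CLOSURE = { [T → . ,], [T → . x X], [T → x . X], [X → . , )], [X → . ,], [X → . T X num], [X → . num T +] }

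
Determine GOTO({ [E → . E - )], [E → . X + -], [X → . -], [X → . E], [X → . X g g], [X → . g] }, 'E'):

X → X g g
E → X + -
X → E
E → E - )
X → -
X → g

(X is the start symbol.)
{ [E → E . - )], [X → E .] }

GOTO(I, 'E') = CLOSURE({ [A → αX.β] : [A → α.Xβ] ∈ I, X = 'E' })

Items with dot before 'E', with the dot advanced:
  [E → . E - )] → [E → E . - )]
  [X → . E] → [X → E .]
Closure adds nothing (no advanced item has the dot before a non-terminal).

GOTO = { [E → E . - )], [X → E .] }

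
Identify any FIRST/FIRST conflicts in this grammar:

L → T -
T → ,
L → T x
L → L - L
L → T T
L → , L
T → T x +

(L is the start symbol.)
FIRST sets of the non-terminals at (or reachable through a nullable prefix from) the front of some alternative:
  FIRST(T) = { ',' }
  FIRST(L) = { ',' }

Productions for L:
  L → T -: FIRST = { ',' }
  L → T x: FIRST = { ',' }
  L → L - L: FIRST = { ',' }
  L → T T: FIRST = { ',' }
  L → , L: FIRST = { ',' }
Productions for T:
  T → ,: FIRST = { ',' }
  T → T x +: FIRST = { ',' }

Conflict for L: L → T - and L → T x
  Overlap: { ',' }
Conflict for L: L → T - and L → L - L
  Overlap: { ',' }
Conflict for L: L → T - and L → T T
  Overlap: { ',' }
Conflict for L: L → T - and L → , L
  Overlap: { ',' }
Conflict for L: L → T x and L → L - L
  Overlap: { ',' }
Conflict for L: L → T x and L → T T
  Overlap: { ',' }
Conflict for L: L → T x and L → , L
  Overlap: { ',' }
Conflict for L: L → L - L and L → T T
  Overlap: { ',' }
Conflict for L: L → L - L and L → , L
  Overlap: { ',' }
Conflict for L: L → T T and L → , L
  Overlap: { ',' }
Conflict for T: T → , and T → T x +
  Overlap: { ',' }

Answer: Yes. L → T '-' / L → T x on { ',' }; L → T '-' / L → L '-' L on { ',' }; L → T '-' / L → T T on { ',' }; L → T '-' / L → ',' L on { ',' }; L → T x / L → L '-' L on { ',' }; L → T x / L → T T on { ',' }; L → T x / L → ',' L on { ',' }; L → L '-' L / L → T T on { ',' }; L → L '-' L / L → ',' L on { ',' }; L → T T / L → ',' L on { ',' }; T → ',' / T → T x '+' on { ',' }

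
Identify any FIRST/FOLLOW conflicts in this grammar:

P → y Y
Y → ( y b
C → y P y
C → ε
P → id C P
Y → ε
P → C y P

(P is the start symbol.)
A FIRST/FOLLOW conflict occurs when a non-terminal N has a nullable alternative N → β (β ⇒* ε) and another alternative N → α with FIRST(α) ∩ FOLLOW(N) ≠ ∅: on such a lookahead the parser cannot decide between expanding α and letting N vanish via β.

Nullable non-terminals: C, Y.

C: nullable alternative(s) C → ε; FOLLOW(C) = { 'id', 'y' }
  C → y P y: FIRST \ {ε} = { 'y' } — overlaps FOLLOW(C) on { 'y' }: CONFLICT
  C → ε: FIRST \ {ε} = { } — this is the only nullable alternative, skip

Y: nullable alternative(s) Y → ε; FOLLOW(Y) = { $, 'y' }
  Y → ( y b: FIRST \ {ε} = { '(' } — disjoint from FOLLOW(Y)
  Y → ε: FIRST \ {ε} = { } — this is the only nullable alternative, skip

P has no nullable alternative, so no FIRST/FOLLOW check is needed there.

So the grammar has 1 FIRST/FOLLOW conflict (marked CONFLICT above).

Answer: Yes. C → y P y with FOLLOW(C) on { 'y' }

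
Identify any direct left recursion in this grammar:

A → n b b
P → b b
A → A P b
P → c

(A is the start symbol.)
A → n b b: starts with n
P → b b: starts with b
A → A P b: LEFT RECURSIVE (starts with A)
P → c: starts with c

The grammar has direct left recursion on: A.

Answer: Yes, A is left-recursive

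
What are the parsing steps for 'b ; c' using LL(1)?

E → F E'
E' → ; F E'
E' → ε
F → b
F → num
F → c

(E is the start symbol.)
Stack is shown with the top on the left.

Stack     Input    Action
-------------------------
E $       b ; c $  output E → F E'
F E' $    b ; c $  output F → b
b E' $    b ; c $  match 'b'
E' $      ; c $    output E' → ; F E'
; F E' $  ; c $    match ';'
F E' $    c $      output F → c
c E' $    c $      match 'c'
E' $      $        output E' → ε
$         $        accept

The string is accepted.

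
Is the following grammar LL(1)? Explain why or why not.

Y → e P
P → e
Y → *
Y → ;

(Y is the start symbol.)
For Y:
  PREDICT(Y → e P) = { 'e' }
  PREDICT(Y → '*') = { '*' }
  PREDICT(Y → ';') = { ';' }
P has a single production, so nothing to check there.

All predict sets are disjoint. The grammar IS LL(1).

Answer: Yes, the grammar is LL(1).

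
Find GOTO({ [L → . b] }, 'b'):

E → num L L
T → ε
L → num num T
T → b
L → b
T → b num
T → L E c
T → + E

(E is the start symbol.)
{ [L → b .] }

GOTO(I, 'b') = CLOSURE({ [A → αX.β] : [A → α.Xβ] ∈ I, X = 'b' })

Items with dot before 'b', with the dot advanced:
  [L → . b] → [L → b .]
Closure adds nothing (no advanced item has the dot before a non-terminal).

GOTO = { [L → b .] }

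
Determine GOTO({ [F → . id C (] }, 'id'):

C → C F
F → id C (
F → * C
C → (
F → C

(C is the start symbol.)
{ [C → . (], [C → . C F], [F → id . C (] }

GOTO(I, 'id') = CLOSURE({ [A → αX.β] : [A → α.Xβ] ∈ I, X = 'id' })

Items with dot before 'id', with the dot advanced:
  [F → . id C (] → [F → id . C (]
Closure of the advanced items:
  [F → id . C (] has the dot before C: add [C → . C F], [C → . (]

GOTO = { [C → . (], [C → . C F], [F → id . C (] }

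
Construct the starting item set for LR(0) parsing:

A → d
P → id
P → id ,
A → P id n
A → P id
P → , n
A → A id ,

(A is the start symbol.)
{ [A → . A id ,], [A → . P id n], [A → . P id], [A → . d], [A' → . A], [P → . , n], [P → . id ,], [P → . id] }

First, augment the grammar with A' → A
I₀ = CLOSURE({ [A' → . A] }):
  [A' → . A] has the dot before A: add [A → . d], [A → . P id n], [A → . P id], [A → . A id ,]
  [A → . P id n] has the dot before P: add [P → . id], [P → . id ,], [P → . , n]
No further items can be added.

I₀ = { [A → . A id ,], [A → . P id n], [A → . P id], [A → . d], [A' → . A], [P → . , n], [P → . id ,], [P → . id] }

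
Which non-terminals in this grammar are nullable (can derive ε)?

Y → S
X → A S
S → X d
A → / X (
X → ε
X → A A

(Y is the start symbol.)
{ 'X' }

A non-terminal is nullable if it can derive ε (the empty string): either it has an ε-production, or it has a production whose right-hand side consists entirely of nullable non-terminals.

ε-productions: X → ε
So X is immediately nullable.
No further non-terminal can be added: every production for the remaining non-terminals contains a terminal or a non-nullable non-terminal.
Nullable = { 'X' }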